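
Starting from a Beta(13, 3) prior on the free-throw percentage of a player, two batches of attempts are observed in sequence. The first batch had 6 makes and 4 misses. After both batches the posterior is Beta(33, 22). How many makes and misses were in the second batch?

14 makes and 15 misses

Sequential conjugate updates are equivalent to a single update on the pooled data, so total successes = posterior α − prior α and total failures = posterior β − prior β.
Total across both batches: 33−13=20 makes, 22−3=19 misses.
Subtract the first batch: 20−6=14 makes and 19−4=15 misses.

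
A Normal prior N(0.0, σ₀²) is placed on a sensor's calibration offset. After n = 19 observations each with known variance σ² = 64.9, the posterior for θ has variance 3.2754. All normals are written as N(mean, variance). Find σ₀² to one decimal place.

For the Normal–Normal model with known σ², precisions add: τ_n = τ₀ + n/σ².
So 1/σ₀² = 1/3.2754 − 19/64.9 = 0.305306 − 0.292758 = 0.012548.
Hence σ₀² = 1/0.012548 ≈ 79.7.

σ₀² = 79.7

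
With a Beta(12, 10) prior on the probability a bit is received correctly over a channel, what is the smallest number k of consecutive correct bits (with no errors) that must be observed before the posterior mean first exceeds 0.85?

k = 45

After k correct bits and 0 errors the posterior is Beta(12+k, 10), with mean (12+k)/(12+10+k).
Set (12+k)/(22+k) > 0.85 and solve: k > (0.85·22 − 12)/(1 − 0.85) = 44.667.
The smallest integer exceeding 44.667 is 45.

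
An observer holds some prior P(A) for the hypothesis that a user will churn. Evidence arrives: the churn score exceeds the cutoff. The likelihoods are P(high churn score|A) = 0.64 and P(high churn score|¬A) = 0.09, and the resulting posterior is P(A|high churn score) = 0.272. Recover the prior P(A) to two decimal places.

P(A) = 0.05

In odds form, posterior odds = prior odds × likelihood ratio, so prior odds = posterior odds ÷ LR.
Posterior odds = 0.272/(1−0.272) = 0.3736. LR = 0.64/0.09 = 7.1111.
Prior odds = 0.3736/7.1111 = 0.0525, so P(A) = 0.0525/(1+0.0525) ≈ 0.05.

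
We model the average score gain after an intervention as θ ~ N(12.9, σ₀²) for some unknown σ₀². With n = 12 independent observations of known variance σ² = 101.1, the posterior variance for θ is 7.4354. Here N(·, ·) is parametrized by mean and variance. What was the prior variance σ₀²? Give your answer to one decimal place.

σ₀² = 63.3

Posterior precision equals prior precision plus data precision: 1/σ_n² = 1/σ₀² + n/σ².
So 1/σ₀² = 1/7.4354 − 12/101.1 = 0.134492 − 0.118694 = 0.015798.
Hence σ₀² = 1/0.015798 ≈ 63.3.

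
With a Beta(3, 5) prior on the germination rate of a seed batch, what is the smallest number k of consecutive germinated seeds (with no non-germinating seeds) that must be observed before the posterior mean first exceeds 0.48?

k = 2

After k germinated seeds and 0 non-germinating seeds the posterior is Beta(3+k, 5), with mean (3+k)/(3+5+k).
Set (3+k)/(8+k) > 0.48 and solve: k > (0.48·8 − 3)/(1 − 0.48) = 1.615.
The smallest integer exceeding 1.615 is 2, and checking k=2: (5)/(10) = 0.5000 > 0.48.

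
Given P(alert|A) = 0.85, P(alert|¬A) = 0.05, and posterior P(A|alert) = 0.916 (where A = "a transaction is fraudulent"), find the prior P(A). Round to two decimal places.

Bayes' rule in odds form gives O(A|E) = O(A)·[P(E|A)/P(E|¬A)], hence O(A) = O(A|E)/LR.
Posterior odds = 0.916/(1−0.916) = 10.9048. LR = 0.85/0.05 = 17.0000.
Prior odds = 10.9048/17.0000 = 0.6415, so P(A) = 0.6415/(1+0.6415) ≈ 0.39.

P(A) = 0.39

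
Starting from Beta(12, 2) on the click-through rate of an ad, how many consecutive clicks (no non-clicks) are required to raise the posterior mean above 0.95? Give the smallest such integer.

k = 27

After k clicks and 0 non-clicks the posterior is Beta(12+k, 2), with mean (12+k)/(12+2+k).
Set (12+k)/(14+k) > 0.95 and solve: k > (0.95·14 − 12)/(1 − 0.95) = 26.000.
The smallest integer exceeding 26.000 is 27, and checking k=27: (39)/(41) = 0.9512 > 0.95.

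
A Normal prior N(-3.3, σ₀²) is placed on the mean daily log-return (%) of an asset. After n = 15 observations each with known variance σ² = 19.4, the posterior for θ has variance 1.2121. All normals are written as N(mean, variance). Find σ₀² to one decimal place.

σ₀² = 19.3

For the Normal–Normal model with known σ², precisions add: τ_n = τ₀ + n/σ².
So 1/σ₀² = 1/1.2121 − 15/19.4 = 0.825014 − 0.773196 = 0.051818.
Hence σ₀² = 1/0.051818 ≈ 19.3.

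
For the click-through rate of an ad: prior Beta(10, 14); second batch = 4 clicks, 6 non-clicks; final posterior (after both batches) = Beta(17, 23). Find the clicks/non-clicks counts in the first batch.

Sequential conjugate updates are equivalent to a single update on the pooled data, so total successes = posterior α − prior α and total failures = posterior β − prior β.
Total across both batches: 17−10=7 clicks, 23−14=9 non-clicks.
Subtract the second batch: 7−4=3 clicks and 9−6=3 non-clicks.

3 clicks and 3 non-clicks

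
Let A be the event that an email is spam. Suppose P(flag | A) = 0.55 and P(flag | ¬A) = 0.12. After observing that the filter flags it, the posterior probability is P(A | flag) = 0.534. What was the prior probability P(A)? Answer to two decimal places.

P(A) = 0.20

Bayes' rule in odds form gives O(A|E) = O(A)·[P(E|A)/P(E|¬A)], hence O(A) = O(A|E)/LR.
Posterior odds = 0.534/(1−0.534) = 1.1459. LR = 0.55/0.12 = 4.5833.
Prior odds = 1.1459/4.5833 = 0.2500, so P(A) = 0.2500/(1+0.2500) ≈ 0.20.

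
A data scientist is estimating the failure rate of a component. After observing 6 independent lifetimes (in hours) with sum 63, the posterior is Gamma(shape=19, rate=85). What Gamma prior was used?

Gamma–exponential conjugacy: posterior shape = α + n, posterior rate = β + Σtᵢ.
So α = 19 − 6 = 13 and β = 85 − 63 = 22.

Gamma(shape=13, rate=22)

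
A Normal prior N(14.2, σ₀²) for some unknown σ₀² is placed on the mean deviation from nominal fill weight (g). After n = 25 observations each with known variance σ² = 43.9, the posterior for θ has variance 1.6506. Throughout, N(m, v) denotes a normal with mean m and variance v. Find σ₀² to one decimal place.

For the Normal–Normal model with known σ², precisions add: τ_n = τ₀ + n/σ².
So 1/σ₀² = 1/1.6506 − 25/43.9 = 0.605840 − 0.569476 = 0.036364.
Hence σ₀² = 1/0.036364 ≈ 27.5.

σ₀² = 27.5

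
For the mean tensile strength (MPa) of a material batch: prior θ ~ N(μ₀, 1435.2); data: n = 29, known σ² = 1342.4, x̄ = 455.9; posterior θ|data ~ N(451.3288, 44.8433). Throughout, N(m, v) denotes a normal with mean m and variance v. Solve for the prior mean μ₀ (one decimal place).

With known observation variance, the Normal–Normal posterior has precision τ_n = τ₀ + n/σ² and mean μ_n = (τ₀μ₀ + (n/σ²)x̄)/τ_n.
Here τ₀ = 1/1435.2 = 0.000697 and τ_data = 29/1342.4 = 0.021603, so τ_n = 0.022300.
Rearranging for μ₀: μ₀ = (μ_n·τ_n − τ_data·x̄)/τ₀ = (451.3288·0.022300 − 0.021603·455.9) / 0.000697 = 0.215825/0.000697 ≈ 309.6.

μ₀ = 309.6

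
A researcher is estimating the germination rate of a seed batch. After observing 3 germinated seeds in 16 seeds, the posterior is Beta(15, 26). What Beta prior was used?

A Beta(α, β) prior with s successes and f failures in binomial data gives a Beta(α+s, β+f) posterior.
Subtract the data counts: 15−3=12, 26−13=13.

Beta(12, 13)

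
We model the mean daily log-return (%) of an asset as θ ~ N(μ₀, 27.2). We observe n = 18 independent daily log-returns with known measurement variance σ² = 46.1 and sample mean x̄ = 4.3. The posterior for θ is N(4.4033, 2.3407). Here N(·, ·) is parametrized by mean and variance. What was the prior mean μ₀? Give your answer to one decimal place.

μ₀ = 5.5

The posterior mean is a precision-weighted average: μ_n = (τ₀μ₀ + τ_data·x̄)/(τ₀+τ_data), with τ₀=1/σ₀² and τ_data=n/σ².
Here τ₀ = 1/27.2 = 0.036765 and τ_data = 18/46.1 = 0.390456, so τ_n = 0.427221.
Rearranging for μ₀: μ₀ = (μ_n·τ_n − τ_data·x̄)/τ₀ = (4.4033·0.427221 − 0.390456·4.3) / 0.036765 = 0.202221/0.036765 ≈ 5.5.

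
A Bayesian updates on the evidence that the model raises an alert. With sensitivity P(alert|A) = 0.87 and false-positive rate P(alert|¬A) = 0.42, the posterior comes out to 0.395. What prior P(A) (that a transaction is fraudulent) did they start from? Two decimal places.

P(A) = 0.24

Bayes' rule in odds form gives O(A|E) = O(A)·[P(E|A)/P(E|¬A)], hence O(A) = O(A|E)/LR.
Posterior odds = 0.395/(1−0.395) = 0.6529. LR = 0.87/0.42 = 2.0714.
Prior odds = 0.6529/2.0714 = 0.3152, so P(A) = 0.3152/(1+0.3152) ≈ 0.24.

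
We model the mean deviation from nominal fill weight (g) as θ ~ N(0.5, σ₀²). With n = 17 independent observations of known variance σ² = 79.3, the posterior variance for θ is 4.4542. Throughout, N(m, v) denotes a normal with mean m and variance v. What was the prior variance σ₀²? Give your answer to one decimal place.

σ₀² = 98.7

Posterior precision equals prior precision plus data precision: 1/σ_n² = 1/σ₀² + n/σ².
So 1/σ₀² = 1/4.4542 − 17/79.3 = 0.224507 − 0.214376 = 0.010131.
Hence σ₀² = 1/0.010131 ≈ 98.7.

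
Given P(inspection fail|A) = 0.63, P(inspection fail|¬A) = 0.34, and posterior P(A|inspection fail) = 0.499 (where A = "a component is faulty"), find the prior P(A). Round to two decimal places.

In odds form, posterior odds = prior odds × likelihood ratio, so prior odds = posterior odds ÷ LR.
Posterior odds = 0.499/(1−0.499) = 0.9960. LR = 0.63/0.34 = 1.8529.
Prior odds = 0.9960/1.8529 = 0.5375, so P(A) = 0.5375/(1+0.5375) ≈ 0.35.

P(A) = 0.35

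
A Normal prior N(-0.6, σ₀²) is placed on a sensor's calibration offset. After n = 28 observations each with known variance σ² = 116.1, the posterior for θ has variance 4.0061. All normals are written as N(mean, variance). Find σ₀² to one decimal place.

Posterior precision equals prior precision plus data precision: 1/σ_n² = 1/σ₀² + n/σ².
So 1/σ₀² = 1/4.0061 − 28/116.1 = 0.249619 − 0.241171 = 0.008448.
Hence σ₀² = 1/0.008448 ≈ 118.4.

σ₀² = 118.4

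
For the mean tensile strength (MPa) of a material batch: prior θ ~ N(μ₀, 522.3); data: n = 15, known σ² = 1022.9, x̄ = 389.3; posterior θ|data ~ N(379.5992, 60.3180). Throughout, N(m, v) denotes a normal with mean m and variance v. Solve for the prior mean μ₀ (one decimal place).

With known observation variance, the Normal–Normal posterior has precision τ_n = τ₀ + n/σ² and mean μ_n = (τ₀μ₀ + (n/σ²)x̄)/τ_n.
Here τ₀ = 1/522.3 = 0.001915 and τ_data = 15/1022.9 = 0.014664, so τ_n = 0.016579.
Rearranging for μ₀: μ₀ = (μ_n·τ_n − τ_data·x̄)/τ₀ = (379.5992·0.016579 − 0.014664·389.3) / 0.001915 = 0.584680/0.001915 ≈ 305.3.

μ₀ = 305.3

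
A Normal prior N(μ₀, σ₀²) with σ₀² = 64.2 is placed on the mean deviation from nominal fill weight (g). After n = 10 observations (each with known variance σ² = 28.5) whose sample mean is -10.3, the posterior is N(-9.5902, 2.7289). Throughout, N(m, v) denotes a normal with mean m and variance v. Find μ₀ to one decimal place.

μ₀ = 6.4

The posterior mean is a precision-weighted average: μ_n = (τ₀μ₀ + τ_data·x̄)/(τ₀+τ_data), with τ₀=1/σ₀² and τ_data=n/σ².
Here τ₀ = 1/64.2 = 0.015576 and τ_data = 10/28.5 = 0.350877, so τ_n = 0.366453.
Rearranging for μ₀: μ₀ = (μ_n·τ_n − τ_data·x̄)/τ₀ = (-9.5902·0.366453 − 0.350877·-10.3) / 0.015576 = 0.099676/0.015576 ≈ 6.4.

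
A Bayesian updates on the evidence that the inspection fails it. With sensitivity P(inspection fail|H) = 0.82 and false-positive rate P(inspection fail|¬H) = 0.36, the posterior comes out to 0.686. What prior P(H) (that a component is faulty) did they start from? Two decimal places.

P(H) = 0.49

Bayes' rule in odds form gives O(H|E) = O(H)·[P(E|H)/P(E|¬H)], hence O(H) = O(H|E)/LR.
Posterior odds = 0.686/(1−0.686) = 2.1847. LR = 0.82/0.36 = 2.2778.
Prior odds = 2.1847/2.2778 = 0.9591, so P(H) = 0.9591/(1+0.9591) ≈ 0.49.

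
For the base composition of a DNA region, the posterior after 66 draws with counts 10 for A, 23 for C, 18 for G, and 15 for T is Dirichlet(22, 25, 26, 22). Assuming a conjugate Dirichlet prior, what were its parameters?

Dirichlet(12, 2, 8, 7)

For a Dirichlet(α) prior with multinomial counts c, the posterior is Dirichlet(α + c) componentwise.
Subtract each count from the matching posterior parameter: 22−10=12, 25−23=2, 26−18=8, 22−15=7.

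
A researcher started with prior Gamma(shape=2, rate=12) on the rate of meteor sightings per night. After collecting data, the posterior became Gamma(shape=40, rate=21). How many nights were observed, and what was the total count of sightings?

n = 9 nights with total 38 sightings

A Gamma(α, β) prior (rate parametrization) on a Poisson rate with n observations summing to S gives posterior Gamma(α+S, β+n).
Matching: Σxᵢ = 40 − 2 = 38 and n = 21 − 12 = 9.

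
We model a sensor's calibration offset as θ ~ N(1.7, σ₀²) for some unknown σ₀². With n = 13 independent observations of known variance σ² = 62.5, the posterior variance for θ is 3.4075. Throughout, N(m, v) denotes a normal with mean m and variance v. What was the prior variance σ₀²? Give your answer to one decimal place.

For the Normal–Normal model with known σ², precisions add: τ_n = τ₀ + n/σ².
So 1/σ₀² = 1/3.4075 − 13/62.5 = 0.293470 − 0.208000 = 0.085470.
Hence σ₀² = 1/0.085470 ≈ 11.7.

σ₀² = 11.7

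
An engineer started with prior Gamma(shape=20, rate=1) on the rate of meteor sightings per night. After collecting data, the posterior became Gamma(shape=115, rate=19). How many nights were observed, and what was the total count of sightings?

n = 18 nights with total 95 sightings

Gamma–Poisson conjugacy: posterior shape = α + Σxᵢ, posterior rate = β + n.
Matching: Σxᵢ = 115 − 20 = 95 and n = 19 − 1 = 18.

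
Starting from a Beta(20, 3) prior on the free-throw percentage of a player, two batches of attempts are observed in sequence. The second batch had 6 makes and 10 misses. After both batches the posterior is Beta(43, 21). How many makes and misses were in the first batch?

17 makes and 8 misses

Because Beta–binomial updating is additive in the counts, the combined data contributed (α_post−α_prior, β_post−β_prior) successes and failures.
Total across both batches: 43−20=23 makes, 21−3=18 misses.
Subtract the second batch: 23−6=17 makes and 18−10=8 misses.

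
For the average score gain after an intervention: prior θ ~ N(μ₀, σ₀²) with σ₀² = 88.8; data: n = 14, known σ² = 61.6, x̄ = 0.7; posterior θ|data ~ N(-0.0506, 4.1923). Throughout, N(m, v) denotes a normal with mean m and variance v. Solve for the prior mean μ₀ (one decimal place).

The posterior mean is a precision-weighted average: μ_n = (τ₀μ₀ + τ_data·x̄)/(τ₀+τ_data), with τ₀=1/σ₀² and τ_data=n/σ².
Here τ₀ = 1/88.8 = 0.011261 and τ_data = 14/61.6 = 0.227273, so τ_n = 0.238534.
Rearranging for μ₀: μ₀ = (μ_n·τ_n − τ_data·x̄)/τ₀ = (-0.0506·0.238534 − 0.227273·0.7) / 0.011261 = -0.171161/0.011261 ≈ -15.2.

μ₀ = -15.2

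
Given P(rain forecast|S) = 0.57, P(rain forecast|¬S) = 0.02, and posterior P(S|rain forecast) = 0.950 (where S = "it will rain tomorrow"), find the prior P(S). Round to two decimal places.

In odds form, posterior odds = prior odds × likelihood ratio, so prior odds = posterior odds ÷ LR.
Posterior odds = 0.950/(1−0.950) = 19.0000. LR = 0.57/0.02 = 28.5000.
Prior odds = 19.0000/28.5000 = 0.6667, so P(S) = 0.6667/(1+0.6667) ≈ 0.40.

P(S) = 0.40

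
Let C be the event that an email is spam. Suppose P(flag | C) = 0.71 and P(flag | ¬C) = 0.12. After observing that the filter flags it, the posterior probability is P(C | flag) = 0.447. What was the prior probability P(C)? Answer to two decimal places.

Bayes' rule in odds form gives O(C|E) = O(C)·[P(E|C)/P(E|¬C)], hence O(C) = O(C|E)/LR.
Posterior odds = 0.447/(1−0.447) = 0.8083. LR = 0.71/0.12 = 5.9167.
Prior odds = 0.8083/5.9167 = 0.1366, so P(C) = 0.1366/(1+0.1366) ≈ 0.12.

P(C) = 0.12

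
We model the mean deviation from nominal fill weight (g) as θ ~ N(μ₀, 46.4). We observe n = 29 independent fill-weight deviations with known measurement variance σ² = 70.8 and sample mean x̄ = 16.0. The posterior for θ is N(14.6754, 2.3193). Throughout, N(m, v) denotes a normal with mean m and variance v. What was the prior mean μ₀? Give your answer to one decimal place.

μ₀ = -10.5

The posterior mean is a precision-weighted average: μ_n = (τ₀μ₀ + τ_data·x̄)/(τ₀+τ_data), with τ₀=1/σ₀² and τ_data=n/σ².
Here τ₀ = 1/46.4 = 0.021552 and τ_data = 29/70.8 = 0.409605, so τ_n = 0.431157.
Rearranging for μ₀: μ₀ = (μ_n·τ_n − τ_data·x̄)/τ₀ = (14.6754·0.431157 − 0.409605·16.0) / 0.021552 = -0.226279/0.021552 ≈ -10.5.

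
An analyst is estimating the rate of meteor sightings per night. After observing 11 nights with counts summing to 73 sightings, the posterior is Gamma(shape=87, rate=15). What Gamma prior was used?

A Gamma(α, β) prior (rate parametrization) on a Poisson rate with n observations summing to S gives posterior Gamma(α+S, β+n).
So α = 87 − 73 = 14 and β = 15 − 11 = 4.

Gamma(shape=14, rate=4)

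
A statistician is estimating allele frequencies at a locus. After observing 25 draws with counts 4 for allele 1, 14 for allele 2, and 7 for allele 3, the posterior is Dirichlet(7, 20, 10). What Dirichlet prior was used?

Dirichlet(3, 6, 3)

For a Dirichlet(α) prior with multinomial counts c, the posterior is Dirichlet(α + c) componentwise.
Subtract each count from the matching posterior parameter: 7−4=3, 20−14=6, 10−7=3.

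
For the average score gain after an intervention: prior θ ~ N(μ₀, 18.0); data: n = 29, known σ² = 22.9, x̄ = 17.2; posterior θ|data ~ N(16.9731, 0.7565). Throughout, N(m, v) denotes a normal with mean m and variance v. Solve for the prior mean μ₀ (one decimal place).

μ₀ = 11.8

With known observation variance, the Normal–Normal posterior has precision τ_n = τ₀ + n/σ² and mean μ_n = (τ₀μ₀ + (n/σ²)x̄)/τ_n.
Here τ₀ = 1/18.0 = 0.055556 and τ_data = 29/22.9 = 1.266376, so τ_n = 1.321932.
Rearranging for μ₀: μ₀ = (μ_n·τ_n − τ_data·x̄)/τ₀ = (16.9731·1.321932 − 1.266376·17.2) / 0.055556 = 0.655617/0.055556 ≈ 11.8.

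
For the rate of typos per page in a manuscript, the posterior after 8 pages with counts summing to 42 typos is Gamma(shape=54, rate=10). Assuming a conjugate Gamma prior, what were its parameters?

Gamma–Poisson conjugacy: posterior shape = α + Σxᵢ, posterior rate = β + n.
So α = 54 − 42 = 12 and β = 10 − 8 = 2.

Gamma(shape=12, rate=2)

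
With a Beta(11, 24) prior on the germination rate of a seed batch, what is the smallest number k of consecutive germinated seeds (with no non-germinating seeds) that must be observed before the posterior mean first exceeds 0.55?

k = 19

After k germinated seeds and 0 non-germinating seeds the posterior is Beta(11+k, 24), with mean (11+k)/(11+24+k).
Set (11+k)/(35+k) > 0.55 and solve: k > (0.55·35 − 11)/(1 − 0.55) = 18.333.
The smallest integer exceeding 18.333 is 19, and checking k=19: (30)/(54) = 0.5556 > 0.55.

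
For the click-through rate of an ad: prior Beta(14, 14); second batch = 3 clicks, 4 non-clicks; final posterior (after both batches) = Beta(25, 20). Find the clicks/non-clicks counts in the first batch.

Because Beta–binomial updating is additive in the counts, the combined data contributed (α_post−α_prior, β_post−β_prior) successes and failures.
Total across both batches: 25−14=11 clicks, 20−14=6 non-clicks.
Subtract the second batch: 11−3=8 clicks and 6−4=2 non-clicks.

8 clicks and 2 non-clicks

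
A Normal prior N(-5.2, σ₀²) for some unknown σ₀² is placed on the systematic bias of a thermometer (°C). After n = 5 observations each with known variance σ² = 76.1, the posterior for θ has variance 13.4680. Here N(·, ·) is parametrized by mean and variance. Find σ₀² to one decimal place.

For the Normal–Normal model with known σ², precisions add: τ_n = τ₀ + n/σ².
So 1/σ₀² = 1/13.4680 − 5/76.1 = 0.074250 − 0.065703 = 0.008547.
Hence σ₀² = 1/0.008547 ≈ 117.0.

σ₀² = 117.0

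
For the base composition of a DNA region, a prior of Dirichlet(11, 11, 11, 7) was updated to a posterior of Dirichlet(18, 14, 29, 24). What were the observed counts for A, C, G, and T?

counts (7, 3, 18, 17)

For a Dirichlet(α) prior with multinomial counts c, the posterior is Dirichlet(α + c) componentwise.
Counts are posterior − prior componentwise: 18−11=7, 14−11=3, 29−11=18, 24−7=17.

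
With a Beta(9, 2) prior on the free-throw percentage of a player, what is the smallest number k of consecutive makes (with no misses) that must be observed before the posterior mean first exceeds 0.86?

After k makes and 0 misses the posterior is Beta(9+k, 2), with mean (9+k)/(9+2+k).
Set (9+k)/(11+k) > 0.86 and solve: k > (0.86·11 − 9)/(1 − 0.86) = 3.286.
The smallest integer exceeding 3.286 is 4.

k = 4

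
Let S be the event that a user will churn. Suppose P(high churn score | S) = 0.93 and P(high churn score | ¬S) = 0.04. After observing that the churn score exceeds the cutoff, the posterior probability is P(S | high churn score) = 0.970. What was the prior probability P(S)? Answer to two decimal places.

Bayes' rule in odds form gives O(S|E) = O(S)·[P(E|S)/P(E|¬S)], hence O(S) = O(S|E)/LR.
Posterior odds = 0.970/(1−0.970) = 32.3333. LR = 0.93/0.04 = 23.2500.
Prior odds = 32.3333/23.2500 = 1.3907, so P(S) = 1.3907/(1+1.3907) ≈ 0.58.

P(S) = 0.58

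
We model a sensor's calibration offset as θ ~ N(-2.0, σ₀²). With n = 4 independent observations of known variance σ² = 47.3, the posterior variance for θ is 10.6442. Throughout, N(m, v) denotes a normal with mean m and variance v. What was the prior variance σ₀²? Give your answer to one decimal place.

σ₀² = 106.6

For the Normal–Normal model with known σ², precisions add: τ_n = τ₀ + n/σ².
So 1/σ₀² = 1/10.6442 − 4/47.3 = 0.093948 − 0.084567 = 0.009381.
Hence σ₀² = 1/0.009381 ≈ 106.6.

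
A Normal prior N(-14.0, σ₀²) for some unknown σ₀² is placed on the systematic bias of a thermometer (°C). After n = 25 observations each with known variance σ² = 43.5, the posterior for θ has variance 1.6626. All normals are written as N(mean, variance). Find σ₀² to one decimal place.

σ₀² = 37.4

Posterior precision equals prior precision plus data precision: 1/σ_n² = 1/σ₀² + n/σ².
So 1/σ₀² = 1/1.6626 − 25/43.5 = 0.601468 − 0.574713 = 0.026755.
Hence σ₀² = 1/0.026755 ≈ 37.4.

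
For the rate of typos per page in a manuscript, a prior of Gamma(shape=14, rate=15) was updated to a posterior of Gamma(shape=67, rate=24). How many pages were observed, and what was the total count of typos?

A Gamma(α, β) prior (rate parametrization) on a Poisson rate with n observations summing to S gives posterior Gamma(α+S, β+n).
Matching: Σxᵢ = 67 − 14 = 53 and n = 24 − 15 = 9.

n = 9 pages with total 53 typos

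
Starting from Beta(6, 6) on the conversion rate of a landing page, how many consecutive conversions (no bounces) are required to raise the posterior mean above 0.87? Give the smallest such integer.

After k conversions and 0 bounces the posterior is Beta(6+k, 6), with mean (6+k)/(6+6+k).
Set (6+k)/(12+k) > 0.87 and solve: k > (0.87·12 − 6)/(1 − 0.87) = 34.154.
The smallest integer exceeding 34.154 is 35.

k = 35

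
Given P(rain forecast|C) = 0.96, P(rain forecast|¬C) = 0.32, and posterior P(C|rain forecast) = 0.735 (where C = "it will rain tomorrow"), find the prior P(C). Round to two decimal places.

In odds form, posterior odds = prior odds × likelihood ratio, so prior odds = posterior odds ÷ LR.
Posterior odds = 0.735/(1−0.735) = 2.7736. LR = 0.96/0.32 = 3.0000.
Prior odds = 2.7736/3.0000 = 0.9245, so P(C) = 0.9245/(1+0.9245) ≈ 0.48.

P(C) = 0.48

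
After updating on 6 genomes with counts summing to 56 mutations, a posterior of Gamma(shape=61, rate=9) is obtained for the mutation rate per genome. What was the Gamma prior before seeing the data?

Gamma(shape=5, rate=3)

Gamma–Poisson conjugacy: posterior shape = α + Σxᵢ, posterior rate = β + n.
So α = 61 − 56 = 5 and β = 9 − 6 = 3.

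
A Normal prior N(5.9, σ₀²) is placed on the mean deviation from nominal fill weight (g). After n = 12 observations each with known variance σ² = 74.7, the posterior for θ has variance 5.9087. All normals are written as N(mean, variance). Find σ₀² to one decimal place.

σ₀² = 116.3

Posterior precision equals prior precision plus data precision: 1/σ_n² = 1/σ₀² + n/σ².
So 1/σ₀² = 1/5.9087 − 12/74.7 = 0.169242 − 0.160643 = 0.008599.
Hence σ₀² = 1/0.008599 ≈ 116.3.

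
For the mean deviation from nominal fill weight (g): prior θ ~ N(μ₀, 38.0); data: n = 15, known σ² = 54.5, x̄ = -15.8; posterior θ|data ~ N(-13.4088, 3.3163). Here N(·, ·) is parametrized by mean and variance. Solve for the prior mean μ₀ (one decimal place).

The posterior mean is a precision-weighted average: μ_n = (τ₀μ₀ + τ_data·x̄)/(τ₀+τ_data), with τ₀=1/σ₀² and τ_data=n/σ².
Here τ₀ = 1/38.0 = 0.026316 and τ_data = 15/54.5 = 0.275229, so τ_n = 0.301545.
Rearranging for μ₀: μ₀ = (μ_n·τ_n − τ_data·x̄)/τ₀ = (-13.4088·0.301545 − 0.275229·-15.8) / 0.026316 = 0.305262/0.026316 ≈ 11.6.

μ₀ = 11.6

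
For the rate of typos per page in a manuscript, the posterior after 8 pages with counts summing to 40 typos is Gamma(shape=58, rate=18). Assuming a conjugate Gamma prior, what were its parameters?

A Gamma(α, β) prior (rate parametrization) on a Poisson rate with n observations summing to S gives posterior Gamma(α+S, β+n).
So α = 58 − 40 = 18 and β = 18 − 8 = 10.

Gamma(shape=18, rate=10)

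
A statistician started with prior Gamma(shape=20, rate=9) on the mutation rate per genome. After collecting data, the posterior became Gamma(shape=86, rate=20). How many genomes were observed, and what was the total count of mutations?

A Gamma(α, β) prior (rate parametrization) on a Poisson rate with n observations summing to S gives posterior Gamma(α+S, β+n).
Matching: Σxᵢ = 86 − 20 = 66 and n = 20 − 9 = 11.

n = 11 genomes with total 66 mutations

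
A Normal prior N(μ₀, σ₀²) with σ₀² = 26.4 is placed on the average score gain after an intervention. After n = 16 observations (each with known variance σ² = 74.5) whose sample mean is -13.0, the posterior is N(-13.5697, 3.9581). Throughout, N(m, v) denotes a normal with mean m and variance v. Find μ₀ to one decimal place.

μ₀ = -16.8

With known observation variance, the Normal–Normal posterior has precision τ_n = τ₀ + n/σ² and mean μ_n = (τ₀μ₀ + (n/σ²)x̄)/τ_n.
Here τ₀ = 1/26.4 = 0.037879 and τ_data = 16/74.5 = 0.214765, so τ_n = 0.252644.
Rearranging for μ₀: μ₀ = (μ_n·τ_n − τ_data·x̄)/τ₀ = (-13.5697·0.252644 − 0.214765·-13.0) / 0.037879 = -0.636358/0.037879 ≈ -16.8.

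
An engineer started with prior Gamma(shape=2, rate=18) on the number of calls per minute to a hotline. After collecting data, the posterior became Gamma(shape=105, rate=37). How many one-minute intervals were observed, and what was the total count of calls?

Gamma–Poisson conjugacy: posterior shape = α + Σxᵢ, posterior rate = β + n.
Matching: Σxᵢ = 105 − 2 = 103 and n = 37 − 18 = 19.

n = 19 one-minute intervals with total 103 calls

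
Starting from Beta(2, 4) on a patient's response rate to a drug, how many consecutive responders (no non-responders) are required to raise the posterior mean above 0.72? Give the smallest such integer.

k = 9

After k responders and 0 non-responders the posterior is Beta(2+k, 4), with mean (2+k)/(2+4+k).
Set (2+k)/(6+k) > 0.72 and solve: k > (0.72·6 − 2)/(1 − 0.72) = 8.286.
The smallest integer exceeding 8.286 is 9, and checking k=9: (11)/(15) = 0.7333 > 0.72.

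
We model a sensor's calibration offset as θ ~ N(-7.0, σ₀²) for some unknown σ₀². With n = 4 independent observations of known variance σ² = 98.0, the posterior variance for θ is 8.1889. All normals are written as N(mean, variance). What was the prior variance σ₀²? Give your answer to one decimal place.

Posterior precision equals prior precision plus data precision: 1/σ_n² = 1/σ₀² + n/σ².
So 1/σ₀² = 1/8.1889 − 4/98.0 = 0.122117 − 0.040816 = 0.081301.
Hence σ₀² = 1/0.081301 ≈ 12.3.

σ₀² = 12.3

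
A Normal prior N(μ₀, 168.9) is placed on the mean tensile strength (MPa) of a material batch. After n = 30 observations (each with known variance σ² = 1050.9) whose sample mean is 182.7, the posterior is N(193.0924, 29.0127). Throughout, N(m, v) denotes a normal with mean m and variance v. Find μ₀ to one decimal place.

μ₀ = 243.2

With known observation variance, the Normal–Normal posterior has precision τ_n = τ₀ + n/σ² and mean μ_n = (τ₀μ₀ + (n/σ²)x̄)/τ_n.
Here τ₀ = 1/168.9 = 0.005921 and τ_data = 30/1050.9 = 0.028547, so τ_n = 0.034468.
Rearranging for μ₀: μ₀ = (μ_n·τ_n − τ_data·x̄)/τ₀ = (193.0924·0.034468 − 0.028547·182.7) / 0.005921 = 1.439972/0.005921 ≈ 243.2.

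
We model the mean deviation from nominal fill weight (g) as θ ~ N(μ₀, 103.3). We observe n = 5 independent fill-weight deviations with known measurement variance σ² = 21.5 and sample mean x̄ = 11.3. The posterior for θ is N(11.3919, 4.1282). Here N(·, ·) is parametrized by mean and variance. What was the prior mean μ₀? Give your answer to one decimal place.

μ₀ = 13.6

The posterior mean is a precision-weighted average: μ_n = (τ₀μ₀ + τ_data·x̄)/(τ₀+τ_data), with τ₀=1/σ₀² and τ_data=n/σ².
Here τ₀ = 1/103.3 = 0.009681 and τ_data = 5/21.5 = 0.232558, so τ_n = 0.242239.
Rearranging for μ₀: μ₀ = (μ_n·τ_n − τ_data·x̄)/τ₀ = (11.3919·0.242239 − 0.232558·11.3) / 0.009681 = 0.131657/0.009681 ≈ 13.6.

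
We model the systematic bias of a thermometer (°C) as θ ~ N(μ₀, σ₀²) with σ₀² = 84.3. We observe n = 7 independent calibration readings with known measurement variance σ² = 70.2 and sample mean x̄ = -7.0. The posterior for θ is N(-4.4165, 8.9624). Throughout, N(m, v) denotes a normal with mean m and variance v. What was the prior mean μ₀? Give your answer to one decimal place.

μ₀ = 17.3

With known observation variance, the Normal–Normal posterior has precision τ_n = τ₀ + n/σ² and mean μ_n = (τ₀μ₀ + (n/σ²)x̄)/τ_n.
Here τ₀ = 1/84.3 = 0.011862 and τ_data = 7/70.2 = 0.099715, so τ_n = 0.111577.
Rearranging for μ₀: μ₀ = (μ_n·τ_n − τ_data·x̄)/τ₀ = (-4.4165·0.111577 − 0.099715·-7.0) / 0.011862 = 0.205225/0.011862 ≈ 17.3.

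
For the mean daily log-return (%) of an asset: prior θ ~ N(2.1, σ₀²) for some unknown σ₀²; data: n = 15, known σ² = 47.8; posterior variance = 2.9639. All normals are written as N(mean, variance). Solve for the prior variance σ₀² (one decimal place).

Posterior precision equals prior precision plus data precision: 1/σ_n² = 1/σ₀² + n/σ².
So 1/σ₀² = 1/2.9639 − 15/47.8 = 0.337393 − 0.313808 = 0.023585.
Hence σ₀² = 1/0.023585 ≈ 42.4.

σ₀² = 42.4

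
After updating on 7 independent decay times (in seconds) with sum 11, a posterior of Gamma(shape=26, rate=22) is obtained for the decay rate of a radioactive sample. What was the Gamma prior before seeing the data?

Gamma(shape=19, rate=11)

Gamma–exponential conjugacy: posterior shape = α + n, posterior rate = β + Σtᵢ.
So α = 26 − 7 = 19 and β = 22 − 11 = 11.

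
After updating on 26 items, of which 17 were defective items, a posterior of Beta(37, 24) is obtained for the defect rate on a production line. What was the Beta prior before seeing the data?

Beta is conjugate to the binomial likelihood: posterior = Beta(a+s, b+f).
Subtract the data counts: 37−17=20, 24−9=15.

Beta(20, 15)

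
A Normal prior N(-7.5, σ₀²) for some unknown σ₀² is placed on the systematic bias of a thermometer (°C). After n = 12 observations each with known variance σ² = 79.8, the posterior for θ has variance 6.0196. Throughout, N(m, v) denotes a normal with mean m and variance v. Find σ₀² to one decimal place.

Posterior precision equals prior precision plus data precision: 1/σ_n² = 1/σ₀² + n/σ².
So 1/σ₀² = 1/6.0196 − 12/79.8 = 0.166124 − 0.150376 = 0.015748.
Hence σ₀² = 1/0.015748 ≈ 63.5.

σ₀² = 63.5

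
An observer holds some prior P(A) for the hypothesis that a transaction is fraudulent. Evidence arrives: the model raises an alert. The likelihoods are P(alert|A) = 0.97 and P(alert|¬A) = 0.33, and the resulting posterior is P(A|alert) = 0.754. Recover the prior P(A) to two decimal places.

P(A) = 0.51

In odds form, posterior odds = prior odds × likelihood ratio, so prior odds = posterior odds ÷ LR.
Posterior odds = 0.754/(1−0.754) = 3.0650. LR = 0.97/0.33 = 2.9394.
Prior odds = 3.0650/2.9394 = 1.0427, so P(A) = 1.0427/(1+1.0427) ≈ 0.51.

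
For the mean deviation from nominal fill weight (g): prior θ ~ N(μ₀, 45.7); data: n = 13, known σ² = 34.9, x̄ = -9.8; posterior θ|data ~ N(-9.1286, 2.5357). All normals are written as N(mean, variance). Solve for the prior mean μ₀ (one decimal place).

μ₀ = 2.3

The posterior mean is a precision-weighted average: μ_n = (τ₀μ₀ + τ_data·x̄)/(τ₀+τ_data), with τ₀=1/σ₀² and τ_data=n/σ².
Here τ₀ = 1/45.7 = 0.021882 and τ_data = 13/34.9 = 0.372493, so τ_n = 0.394375.
Rearranging for μ₀: μ₀ = (μ_n·τ_n − τ_data·x̄)/τ₀ = (-9.1286·0.394375 − 0.372493·-9.8) / 0.021882 = 0.050340/0.021882 ≈ 2.3.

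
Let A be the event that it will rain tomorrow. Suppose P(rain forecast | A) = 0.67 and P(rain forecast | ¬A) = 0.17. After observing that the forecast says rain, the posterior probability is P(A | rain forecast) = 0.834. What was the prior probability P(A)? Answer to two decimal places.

P(A) = 0.56

In odds form, posterior odds = prior odds × likelihood ratio, so prior odds = posterior odds ÷ LR.
Posterior odds = 0.834/(1−0.834) = 5.0241. LR = 0.67/0.17 = 3.9412.
Prior odds = 5.0241/3.9412 = 1.2748, so P(A) = 1.2748/(1+1.2748) ≈ 0.56.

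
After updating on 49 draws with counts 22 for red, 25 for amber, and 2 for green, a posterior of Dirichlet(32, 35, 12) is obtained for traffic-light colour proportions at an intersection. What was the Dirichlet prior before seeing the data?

For a Dirichlet(α) prior with multinomial counts c, the posterior is Dirichlet(α + c) componentwise.
Subtract each count from the matching posterior parameter: 32−22=10, 35−25=10, 12−2=10.

Dirichlet(10, 10, 10)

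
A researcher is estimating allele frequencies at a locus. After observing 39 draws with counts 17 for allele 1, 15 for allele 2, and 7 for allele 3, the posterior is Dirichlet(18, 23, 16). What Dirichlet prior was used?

Dirichlet(1, 8, 9)

For a Dirichlet(α) prior with multinomial counts c, the posterior is Dirichlet(α + c) componentwise.
Subtract each count from the matching posterior parameter: 18−17=1, 23−15=8, 16−7=9.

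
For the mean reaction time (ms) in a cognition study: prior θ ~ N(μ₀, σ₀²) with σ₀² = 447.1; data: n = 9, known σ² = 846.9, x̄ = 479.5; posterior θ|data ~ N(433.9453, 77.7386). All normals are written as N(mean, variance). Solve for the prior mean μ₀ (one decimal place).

With known observation variance, the Normal–Normal posterior has precision τ_n = τ₀ + n/σ² and mean μ_n = (τ₀μ₀ + (n/σ²)x̄)/τ_n.
Here τ₀ = 1/447.1 = 0.002237 and τ_data = 9/846.9 = 0.010627, so τ_n = 0.012864.
Rearranging for μ₀: μ₀ = (μ_n·τ_n − τ_data·x̄)/τ₀ = (433.9453·0.012864 − 0.010627·479.5) / 0.002237 = 0.486626/0.002237 ≈ 217.5.

μ₀ = 217.5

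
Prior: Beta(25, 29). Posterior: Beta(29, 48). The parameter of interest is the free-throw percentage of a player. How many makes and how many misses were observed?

A Beta(a, b) prior with s successes and f failures in binomial data gives a Beta(a+s, b+f) posterior.
Match parameters: s=29−25=4, f=48−29=19.

4 makes and 19 misses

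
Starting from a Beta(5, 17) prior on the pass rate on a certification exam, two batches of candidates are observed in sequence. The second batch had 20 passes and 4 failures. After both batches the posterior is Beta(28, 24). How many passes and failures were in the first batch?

Because Beta–binomial updating is additive in the counts, the combined data contributed (α_post−α_prior, β_post−β_prior) successes and failures.
Total across both batches: 28−5=23 passes, 24−17=7 failures.
Subtract the second batch: 23−20=3 passes and 7−4=3 failures.

3 passes and 3 failures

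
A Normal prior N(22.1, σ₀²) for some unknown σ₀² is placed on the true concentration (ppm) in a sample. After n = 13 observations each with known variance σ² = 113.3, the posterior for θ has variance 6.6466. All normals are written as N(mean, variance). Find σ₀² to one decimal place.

For the Normal–Normal model with known σ², precisions add: τ_n = τ₀ + n/σ².
So 1/σ₀² = 1/6.6466 − 13/113.3 = 0.150453 − 0.114740 = 0.035713.
Hence σ₀² = 1/0.035713 ≈ 28.0.

σ₀² = 28.0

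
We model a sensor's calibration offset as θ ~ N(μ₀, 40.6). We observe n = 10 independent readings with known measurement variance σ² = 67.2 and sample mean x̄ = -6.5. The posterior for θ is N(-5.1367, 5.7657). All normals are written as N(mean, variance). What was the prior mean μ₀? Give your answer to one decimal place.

μ₀ = 3.1

With known observation variance, the Normal–Normal posterior has precision τ_n = τ₀ + n/σ² and mean μ_n = (τ₀μ₀ + (n/σ²)x̄)/τ_n.
Here τ₀ = 1/40.6 = 0.024631 and τ_data = 10/67.2 = 0.148810, so τ_n = 0.173441.
Rearranging for μ₀: μ₀ = (μ_n·τ_n − τ_data·x̄)/τ₀ = (-5.1367·0.173441 − 0.148810·-6.5) / 0.024631 = 0.076351/0.024631 ≈ 3.1.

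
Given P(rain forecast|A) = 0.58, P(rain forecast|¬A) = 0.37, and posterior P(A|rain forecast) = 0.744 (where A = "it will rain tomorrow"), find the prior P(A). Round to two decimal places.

In odds form, posterior odds = prior odds × likelihood ratio, so prior odds = posterior odds ÷ LR.
Posterior odds = 0.744/(1−0.744) = 2.9062. LR = 0.58/0.37 = 1.5676.
Prior odds = 2.9062/1.5676 = 1.8539, so P(A) = 1.8539/(1+1.8539) ≈ 0.65.

P(A) = 0.65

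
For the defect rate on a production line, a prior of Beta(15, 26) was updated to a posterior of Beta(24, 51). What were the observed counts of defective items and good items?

A Beta(a, b) prior with s successes and f failures in binomial data gives a Beta(a+s, b+f) posterior.
Match parameters: s=24−15=9, f=51−26=25.

9 defective items and 25 good items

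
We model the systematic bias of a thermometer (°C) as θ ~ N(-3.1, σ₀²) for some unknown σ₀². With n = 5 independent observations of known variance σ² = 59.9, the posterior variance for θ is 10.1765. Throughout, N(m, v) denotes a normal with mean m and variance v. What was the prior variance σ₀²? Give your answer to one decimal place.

σ₀² = 67.6

Posterior precision equals prior precision plus data precision: 1/σ_n² = 1/σ₀² + n/σ².
So 1/σ₀² = 1/10.1765 − 5/59.9 = 0.098266 − 0.083472 = 0.014794.
Hence σ₀² = 1/0.014794 ≈ 67.6.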